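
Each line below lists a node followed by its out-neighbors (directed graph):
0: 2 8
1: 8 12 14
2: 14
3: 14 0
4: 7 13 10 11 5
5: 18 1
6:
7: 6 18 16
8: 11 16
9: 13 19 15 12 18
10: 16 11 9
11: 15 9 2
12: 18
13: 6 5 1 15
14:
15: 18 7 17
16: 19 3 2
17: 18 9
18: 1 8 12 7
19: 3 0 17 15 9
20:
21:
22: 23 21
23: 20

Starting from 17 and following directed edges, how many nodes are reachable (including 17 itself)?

BFS from 17 visits: 17, 18, 9, 12, 8, 7, 1, 19, 15, 13, 16, 11, 6, 14, 3, 0, 5, 2
Reachable nodes: 18 of 24 total.

18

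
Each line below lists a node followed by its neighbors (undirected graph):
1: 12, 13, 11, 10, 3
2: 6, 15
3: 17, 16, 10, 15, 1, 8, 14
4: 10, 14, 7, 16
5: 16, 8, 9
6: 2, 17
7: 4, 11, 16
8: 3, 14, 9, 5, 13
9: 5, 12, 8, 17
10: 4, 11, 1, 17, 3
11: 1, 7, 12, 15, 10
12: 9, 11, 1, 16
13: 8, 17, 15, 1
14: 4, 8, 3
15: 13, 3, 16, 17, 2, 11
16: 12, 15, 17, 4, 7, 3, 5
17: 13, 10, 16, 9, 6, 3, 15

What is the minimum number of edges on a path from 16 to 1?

2

Level 0: 16
Level 1: 3, 4, 5, 7, 12, 15, 17
Level 2: 1, 2, 6, 8, 9, 10, 11, 13, 14
1 first appears at level 2.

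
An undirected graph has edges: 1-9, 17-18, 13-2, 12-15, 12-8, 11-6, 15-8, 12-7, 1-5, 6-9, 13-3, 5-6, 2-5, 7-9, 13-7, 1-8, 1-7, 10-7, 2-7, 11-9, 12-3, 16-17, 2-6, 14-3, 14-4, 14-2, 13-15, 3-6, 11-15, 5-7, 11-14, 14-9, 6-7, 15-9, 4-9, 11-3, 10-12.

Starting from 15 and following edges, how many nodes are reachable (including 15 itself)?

15

BFS from 15 visits: 15, 8, 9, 11, 12, 13, 1, 4, 6, 7, 14, 3, 10, 2, 5
Reachable nodes: 15 of 18 total.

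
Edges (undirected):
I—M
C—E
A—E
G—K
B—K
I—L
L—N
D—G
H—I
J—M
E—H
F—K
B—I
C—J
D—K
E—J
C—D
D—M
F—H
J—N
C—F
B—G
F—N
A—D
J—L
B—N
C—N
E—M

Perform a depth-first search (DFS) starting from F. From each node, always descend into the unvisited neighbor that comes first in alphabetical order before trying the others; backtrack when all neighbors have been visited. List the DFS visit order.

Visit F
F → C
C → D
D → A
A → E
E → H
H → I
I → B
B → G
G → K
B → N
N → J
J → L
J → M

F C D A E H I B G K N J L M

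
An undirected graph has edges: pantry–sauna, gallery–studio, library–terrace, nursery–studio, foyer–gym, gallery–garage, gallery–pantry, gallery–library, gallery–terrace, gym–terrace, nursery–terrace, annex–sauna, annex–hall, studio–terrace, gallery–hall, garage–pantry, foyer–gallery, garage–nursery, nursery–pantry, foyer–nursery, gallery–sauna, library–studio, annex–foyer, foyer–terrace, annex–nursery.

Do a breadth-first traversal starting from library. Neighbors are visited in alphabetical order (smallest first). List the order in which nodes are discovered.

library gallery studio terrace foyer garage hall pantry sauna nursery gym annex

Visit library; enqueue gallery, studio, terrace → queue [gallery, studio, terrace]
Visit gallery; enqueue foyer, garage, hall, pantry, sauna → queue [studio, terrace, foyer, garage, hall, pantry, sauna]
Visit studio; enqueue nursery → queue [terrace, foyer, garage, hall, pantry, sauna, nursery]
Visit terrace; enqueue gym → queue [foyer, garage, hall, pantry, sauna, nursery, gym]
Visit foyer; enqueue annex → queue [garage, hall, pantry, sauna, nursery, gym, annex]
Visit garage → queue [hall, pantry, sauna, nursery, gym, annex]
Visit hall → queue [pantry, sauna, nursery, gym, annex]
Visit pantry → queue [sauna, nursery, gym, annex]
Visit sauna → queue [nursery, gym, annex]
Visit nursery → queue [gym, annex]
Visit gym → queue [annex]
Visit annex → queue []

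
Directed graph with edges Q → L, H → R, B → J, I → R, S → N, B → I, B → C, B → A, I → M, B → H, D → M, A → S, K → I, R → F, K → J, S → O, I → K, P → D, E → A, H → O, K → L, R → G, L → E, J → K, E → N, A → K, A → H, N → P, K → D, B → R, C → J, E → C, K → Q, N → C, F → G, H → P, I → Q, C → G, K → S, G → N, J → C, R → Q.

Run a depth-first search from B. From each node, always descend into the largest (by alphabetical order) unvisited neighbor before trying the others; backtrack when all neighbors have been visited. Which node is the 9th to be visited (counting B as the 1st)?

Visit B
B → R
R → Q
Q → L
L → E
E → N
N → P
P → D
D → M
N → C
C → J
J → K
K → S
S → O
K → I
C → G
E → A
A → H
R → F

Visit order: B, R, Q, L, E, N, P, D, M, C, J, K, S, O, I, G, A, H, F

M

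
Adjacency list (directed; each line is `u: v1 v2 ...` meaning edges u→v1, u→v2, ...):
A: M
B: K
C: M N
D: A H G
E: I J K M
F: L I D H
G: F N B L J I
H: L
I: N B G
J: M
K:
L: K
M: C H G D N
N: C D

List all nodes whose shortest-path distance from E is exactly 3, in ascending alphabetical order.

A, F, L

Level 0: E
Level 1: I, J, K, M
Level 2: B, C, D, G, H, N
Level 3: A, F, L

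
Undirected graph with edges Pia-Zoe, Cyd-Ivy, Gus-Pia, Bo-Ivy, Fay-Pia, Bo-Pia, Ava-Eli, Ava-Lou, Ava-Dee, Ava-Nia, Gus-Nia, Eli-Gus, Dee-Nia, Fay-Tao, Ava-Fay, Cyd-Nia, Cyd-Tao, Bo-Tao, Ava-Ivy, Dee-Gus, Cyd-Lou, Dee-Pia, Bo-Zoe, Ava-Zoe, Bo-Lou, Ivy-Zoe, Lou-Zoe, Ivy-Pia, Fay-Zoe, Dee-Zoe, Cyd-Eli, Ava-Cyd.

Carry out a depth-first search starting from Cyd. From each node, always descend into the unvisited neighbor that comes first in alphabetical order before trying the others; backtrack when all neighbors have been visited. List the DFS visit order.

Visit Cyd
Cyd → Ava
Ava → Dee
Dee → Gus
Gus → Eli
Gus → Nia
Gus → Pia
Pia → Bo
Bo → Ivy
Ivy → Zoe
Zoe → Fay
Fay → Tao
Zoe → Lou

Cyd, Ava, Dee, Gus, Eli, Nia, Pia, Bo, Ivy, Zoe, Fay, Tao, Lou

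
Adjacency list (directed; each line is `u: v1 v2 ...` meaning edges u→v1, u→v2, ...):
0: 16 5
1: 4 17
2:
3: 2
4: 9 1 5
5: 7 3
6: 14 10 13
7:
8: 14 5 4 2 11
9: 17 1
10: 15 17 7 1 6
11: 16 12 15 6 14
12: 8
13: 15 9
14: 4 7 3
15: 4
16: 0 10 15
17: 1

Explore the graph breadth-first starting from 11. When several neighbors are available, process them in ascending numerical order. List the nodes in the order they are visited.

11, 6, 12, 14, 15, 16, 10, 13, 8, 3, 4, 7, 0, 1, 17, 9, 2, 5

Visit 11; enqueue 6, 12, 14, 15, 16 → queue [6, 12, 14, 15, 16]
Visit 6; enqueue 10, 13 → queue [12, 14, 15, 16, 10, 13]
Visit 12; enqueue 8 → queue [14, 15, 16, 10, 13, 8]
Visit 14; enqueue 3, 4, 7 → queue [15, 16, 10, 13, 8, 3, 4, 7]
Visit 15 → queue [16, 10, 13, 8, 3, 4, 7]
Visit 16; enqueue 0 → queue [10, 13, 8, 3, 4, 7, 0]
Visit 10; enqueue 1, 17 → queue [13, 8, 3, 4, 7, 0, 1, 17]
Visit 13; enqueue 9 → queue [8, 3, 4, 7, 0, 1, 17, 9]
Visit 8; enqueue 2, 5 → queue [3, 4, 7, 0, 1, 17, 9, 2, 5]
Visit 3 → queue [4, 7, 0, 1, 17, 9, 2, 5]
Visit 4 → queue [7, 0, 1, 17, 9, 2, 5]
Visit 7 → queue [0, 1, 17, 9, 2, 5]
Visit 0 → queue [1, 17, 9, 2, 5]
Visit 1 → queue [17, 9, 2, 5]
Visit 17 → queue [9, 2, 5]
Visit 9 → queue [2, 5]
Visit 2 → queue [5]
Visit 5 → queue []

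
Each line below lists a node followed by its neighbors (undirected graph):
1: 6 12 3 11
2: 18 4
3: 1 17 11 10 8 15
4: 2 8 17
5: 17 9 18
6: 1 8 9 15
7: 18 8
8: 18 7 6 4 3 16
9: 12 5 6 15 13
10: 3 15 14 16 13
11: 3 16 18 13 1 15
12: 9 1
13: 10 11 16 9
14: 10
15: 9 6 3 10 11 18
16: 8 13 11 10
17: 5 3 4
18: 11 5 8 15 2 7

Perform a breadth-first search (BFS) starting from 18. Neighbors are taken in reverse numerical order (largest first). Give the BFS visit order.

Visit 18; enqueue 15, 11, 8, 7, 5, 2 → queue [15, 11, 8, 7, 5, 2]
Visit 15; enqueue 10, 9, 6, 3 → queue [11, 8, 7, 5, 2, 10, 9, 6, 3]
Visit 11; enqueue 16, 13, 1 → queue [8, 7, 5, 2, 10, 9, 6, 3, 16, 13, 1]
Visit 8; enqueue 4 → queue [7, 5, 2, 10, 9, 6, 3, 16, 13, 1, 4]
Visit 7 → queue [5, 2, 10, 9, 6, 3, 16, 13, 1, 4]
Visit 5; enqueue 17 → queue [2, 10, 9, 6, 3, 16, 13, 1, 4, 17]
Visit 2 → queue [10, 9, 6, 3, 16, 13, 1, 4, 17]
Visit 10; enqueue 14 → queue [9, 6, 3, 16, 13, 1, 4, 17, 14]
Visit 9; enqueue 12 → queue [6, 3, 16, 13, 1, 4, 17, 14, 12]
Visit 6 → queue [3, 16, 13, 1, 4, 17, 14, 12]
Visit 3 → queue [16, 13, 1, 4, 17, 14, 12]
Visit 16 → queue [13, 1, 4, 17, 14, 12]
Visit 13 → queue [1, 4, 17, 14, 12]
Visit 1 → queue [4, 17, 14, 12]
Visit 4 → queue [17, 14, 12]
Visit 17 → queue [14, 12]
Visit 14 → queue [12]
Visit 12 → queue []

18 15 11 8 7 5 2 10 9 6 3 16 13 1 4 17 14 12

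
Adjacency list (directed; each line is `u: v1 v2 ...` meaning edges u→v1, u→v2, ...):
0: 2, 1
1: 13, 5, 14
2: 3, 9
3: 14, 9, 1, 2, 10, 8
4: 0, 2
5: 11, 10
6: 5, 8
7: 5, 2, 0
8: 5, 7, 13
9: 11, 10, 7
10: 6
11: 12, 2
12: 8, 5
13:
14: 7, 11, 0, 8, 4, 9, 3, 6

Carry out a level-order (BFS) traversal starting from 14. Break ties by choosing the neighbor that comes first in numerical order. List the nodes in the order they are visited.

Visit 14; enqueue 0, 3, 4, 6, 7, 8, 9, 11 → queue [0, 3, 4, 6, 7, 8, 9, 11]
Visit 0; enqueue 1, 2 → queue [3, 4, 6, 7, 8, 9, 11, 1, 2]
Visit 3; enqueue 10 → queue [4, 6, 7, 8, 9, 11, 1, 2, 10]
Visit 4 → queue [6, 7, 8, 9, 11, 1, 2, 10]
Visit 6; enqueue 5 → queue [7, 8, 9, 11, 1, 2, 10, 5]
Visit 7 → queue [8, 9, 11, 1, 2, 10, 5]
Visit 8; enqueue 13 → queue [9, 11, 1, 2, 10, 5, 13]
Visit 9 → queue [11, 1, 2, 10, 5, 13]
Visit 11; enqueue 12 → queue [1, 2, 10, 5, 13, 12]
Visit 1 → queue [2, 10, 5, 13, 12]
Visit 2 → queue [10, 5, 13, 12]
Visit 10 → queue [5, 13, 12]
Visit 5 → queue [13, 12]
Visit 13 → queue [12]
Visit 12 → queue []

14 -> 0 -> 3 -> 4 -> 6 -> 7 -> 8 -> 9 -> 11 -> 1 -> 2 -> 10 -> 5 -> 13 -> 12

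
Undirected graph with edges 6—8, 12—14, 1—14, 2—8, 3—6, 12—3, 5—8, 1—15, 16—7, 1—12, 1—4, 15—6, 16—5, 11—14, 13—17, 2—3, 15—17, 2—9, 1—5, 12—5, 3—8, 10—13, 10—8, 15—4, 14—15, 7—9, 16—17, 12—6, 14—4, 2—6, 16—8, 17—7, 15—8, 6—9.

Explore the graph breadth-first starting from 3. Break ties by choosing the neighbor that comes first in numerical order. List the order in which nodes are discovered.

Visit 3; enqueue 2, 6, 8, 12 → queue [2, 6, 8, 12]
Visit 2; enqueue 9 → queue [6, 8, 12, 9]
Visit 6; enqueue 15 → queue [8, 12, 9, 15]
Visit 8; enqueue 5, 10, 16 → queue [12, 9, 15, 5, 10, 16]
Visit 12; enqueue 1, 14 → queue [9, 15, 5, 10, 16, 1, 14]
Visit 9; enqueue 7 → queue [15, 5, 10, 16, 1, 14, 7]
Visit 15; enqueue 4, 17 → queue [5, 10, 16, 1, 14, 7, 4, 17]
Visit 5 → queue [10, 16, 1, 14, 7, 4, 17]
Visit 10; enqueue 13 → queue [16, 1, 14, 7, 4, 17, 13]
Visit 16 → queue [1, 14, 7, 4, 17, 13]
Visit 1 → queue [14, 7, 4, 17, 13]
Visit 14; enqueue 11 → queue [7, 4, 17, 13, 11]
Visit 7 → queue [4, 17, 13, 11]
Visit 4 → queue [17, 13, 11]
Visit 17 → queue [13, 11]
Visit 13 → queue [11]
Visit 11 → queue []

3, 2, 6, 8, 12, 9, 15, 5, 10, 16, 1, 14, 7, 4, 17, 13, 11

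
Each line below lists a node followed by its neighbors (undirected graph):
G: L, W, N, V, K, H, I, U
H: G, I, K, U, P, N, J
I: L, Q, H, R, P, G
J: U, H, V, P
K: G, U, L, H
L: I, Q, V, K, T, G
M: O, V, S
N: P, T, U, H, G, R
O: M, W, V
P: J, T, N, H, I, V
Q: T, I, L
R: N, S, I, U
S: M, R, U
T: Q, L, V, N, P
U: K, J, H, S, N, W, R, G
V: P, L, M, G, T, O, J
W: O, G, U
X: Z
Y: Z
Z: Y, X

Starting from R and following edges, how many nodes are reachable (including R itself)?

17

BFS from R visits: R, U, S, N, I, W, K, J, H, G, M, T, P, Q, L, O, V
Reachable nodes: 17 of 20 total.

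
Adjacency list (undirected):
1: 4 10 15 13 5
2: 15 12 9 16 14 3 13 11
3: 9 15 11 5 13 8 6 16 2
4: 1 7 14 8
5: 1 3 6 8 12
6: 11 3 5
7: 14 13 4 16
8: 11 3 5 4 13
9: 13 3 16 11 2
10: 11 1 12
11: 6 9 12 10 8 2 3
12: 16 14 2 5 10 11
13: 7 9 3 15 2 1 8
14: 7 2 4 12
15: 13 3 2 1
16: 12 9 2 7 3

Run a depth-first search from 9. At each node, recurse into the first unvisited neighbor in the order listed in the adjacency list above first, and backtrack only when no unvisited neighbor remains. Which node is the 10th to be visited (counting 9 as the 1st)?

Visit 9
9 → 13
13 → 7
7 → 14
14 → 2
2 → 15
15 → 3
3 → 11
11 → 6
6 → 5
5 → 1
1 → 4
4 → 8
1 → 10
10 → 12
12 → 16

Visit order: 9, 13, 7, 14, 2, 15, 3, 11, 6, 5, 1, 4, 8, 10, 12, 16

5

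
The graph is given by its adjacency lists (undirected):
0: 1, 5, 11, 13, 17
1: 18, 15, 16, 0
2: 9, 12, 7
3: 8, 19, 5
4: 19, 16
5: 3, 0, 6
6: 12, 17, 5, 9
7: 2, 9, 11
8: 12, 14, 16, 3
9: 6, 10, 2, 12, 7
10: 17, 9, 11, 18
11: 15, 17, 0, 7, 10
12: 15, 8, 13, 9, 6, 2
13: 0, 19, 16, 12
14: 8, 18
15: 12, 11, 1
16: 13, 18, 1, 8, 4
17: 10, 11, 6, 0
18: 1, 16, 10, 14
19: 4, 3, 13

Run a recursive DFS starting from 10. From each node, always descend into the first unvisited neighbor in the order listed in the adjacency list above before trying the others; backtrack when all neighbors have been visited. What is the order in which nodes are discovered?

Visit 10
10 → 17
17 → 11
11 → 15
15 → 12
12 → 8
8 → 14
14 → 18
18 → 1
1 → 16
16 → 13
13 → 0
0 → 5
5 → 3
3 → 19
19 → 4
5 → 6
6 → 9
9 → 2
2 → 7

10 17 11 15 12 8 14 18 1 16 13 0 5 3 19 4 6 9 2 7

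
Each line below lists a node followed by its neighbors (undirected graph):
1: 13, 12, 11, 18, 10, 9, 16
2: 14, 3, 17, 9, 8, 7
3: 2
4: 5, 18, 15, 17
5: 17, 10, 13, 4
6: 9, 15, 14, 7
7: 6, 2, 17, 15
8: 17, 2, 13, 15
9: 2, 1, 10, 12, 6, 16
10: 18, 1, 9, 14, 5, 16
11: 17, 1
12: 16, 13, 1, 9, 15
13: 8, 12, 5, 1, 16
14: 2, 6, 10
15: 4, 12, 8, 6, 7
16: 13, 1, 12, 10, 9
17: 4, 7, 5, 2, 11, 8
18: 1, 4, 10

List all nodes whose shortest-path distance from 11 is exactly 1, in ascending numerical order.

1, 17

Level 0: 11
Level 1: 1, 17
Level 2: 2, 4, 5, 7, 8, 9, 10, 12, 13, 16, 18
Level 3: 3, 6, 14, 15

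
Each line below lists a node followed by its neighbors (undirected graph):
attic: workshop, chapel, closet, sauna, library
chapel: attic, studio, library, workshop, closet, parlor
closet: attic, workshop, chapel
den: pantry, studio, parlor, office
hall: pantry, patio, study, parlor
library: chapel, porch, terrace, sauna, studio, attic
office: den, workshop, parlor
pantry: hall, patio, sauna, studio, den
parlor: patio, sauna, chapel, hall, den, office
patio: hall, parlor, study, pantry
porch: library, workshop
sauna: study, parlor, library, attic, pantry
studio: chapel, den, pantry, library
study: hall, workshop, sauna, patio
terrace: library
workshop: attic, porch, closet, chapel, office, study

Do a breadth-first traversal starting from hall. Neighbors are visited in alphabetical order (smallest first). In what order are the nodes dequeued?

hall, pantry, parlor, patio, study, den, sauna, studio, chapel, office, workshop, attic, library, closet, porch, terrace

Visit hall; enqueue pantry, parlor, patio, study → queue [pantry, parlor, patio, study]
Visit pantry; enqueue den, sauna, studio → queue [parlor, patio, study, den, sauna, studio]
Visit parlor; enqueue chapel, office → queue [patio, study, den, sauna, studio, chapel, office]
Visit patio → queue [study, den, sauna, studio, chapel, office]
Visit study; enqueue workshop → queue [den, sauna, studio, chapel, office, workshop]
Visit den → queue [sauna, studio, chapel, office, workshop]
Visit sauna; enqueue attic, library → queue [studio, chapel, office, workshop, attic, library]
Visit studio → queue [chapel, office, workshop, attic, library]
Visit chapel; enqueue closet → queue [office, workshop, attic, library, closet]
Visit office → queue [workshop, attic, library, closet]
Visit workshop; enqueue porch → queue [attic, library, closet, porch]
Visit attic → queue [library, closet, porch]
Visit library; enqueue terrace → queue [closet, porch, terrace]
Visit closet → queue [porch, terrace]
Visit porch → queue [terrace]
Visit terrace → queue []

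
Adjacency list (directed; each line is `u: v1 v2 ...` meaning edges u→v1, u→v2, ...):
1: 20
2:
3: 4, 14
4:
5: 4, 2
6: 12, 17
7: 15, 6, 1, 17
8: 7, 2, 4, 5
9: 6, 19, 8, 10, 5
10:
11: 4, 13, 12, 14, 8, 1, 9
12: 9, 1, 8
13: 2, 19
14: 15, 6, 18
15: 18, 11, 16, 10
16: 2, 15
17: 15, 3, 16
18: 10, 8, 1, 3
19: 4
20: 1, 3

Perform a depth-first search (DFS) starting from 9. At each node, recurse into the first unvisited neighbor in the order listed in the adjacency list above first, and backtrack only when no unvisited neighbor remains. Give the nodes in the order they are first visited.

9 → 6 → 12 → 1 → 20 → 3 → 4 → 14 → 15 → 18 → 10 → 8 → 7 → 17 → 16 → 2 → 5 → 11 → 13 → 19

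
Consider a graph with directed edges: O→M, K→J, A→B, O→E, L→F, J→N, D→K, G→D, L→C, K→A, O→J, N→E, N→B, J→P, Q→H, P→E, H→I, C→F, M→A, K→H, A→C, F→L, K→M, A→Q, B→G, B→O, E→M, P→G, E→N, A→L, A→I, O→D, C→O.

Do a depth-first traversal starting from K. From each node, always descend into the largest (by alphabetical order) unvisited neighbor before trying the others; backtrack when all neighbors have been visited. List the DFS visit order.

K M A Q H I L F C O J P G D E N B

Visit K
K → M
M → A
A → Q
Q → H
H → I
A → L
L → F
L → C
C → O
O → J
J → P
P → G
G → D
P → E
E → N
N → B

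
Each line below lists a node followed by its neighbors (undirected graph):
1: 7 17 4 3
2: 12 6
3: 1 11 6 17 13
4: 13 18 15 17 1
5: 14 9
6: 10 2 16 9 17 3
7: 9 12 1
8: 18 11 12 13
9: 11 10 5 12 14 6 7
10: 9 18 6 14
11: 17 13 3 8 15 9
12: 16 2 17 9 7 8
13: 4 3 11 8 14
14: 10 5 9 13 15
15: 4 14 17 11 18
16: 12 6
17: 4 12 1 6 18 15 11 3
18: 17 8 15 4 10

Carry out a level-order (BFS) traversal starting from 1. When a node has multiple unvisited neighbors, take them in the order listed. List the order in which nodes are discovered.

Visit 1; enqueue 7, 17, 4, 3 → queue [7, 17, 4, 3]
Visit 7; enqueue 9, 12 → queue [17, 4, 3, 9, 12]
Visit 17; enqueue 6, 18, 15, 11 → queue [4, 3, 9, 12, 6, 18, 15, 11]
Visit 4; enqueue 13 → queue [3, 9, 12, 6, 18, 15, 11, 13]
Visit 3 → queue [9, 12, 6, 18, 15, 11, 13]
Visit 9; enqueue 10, 5, 14 → queue [12, 6, 18, 15, 11, 13, 10, 5, 14]
Visit 12; enqueue 16, 2, 8 → queue [6, 18, 15, 11, 13, 10, 5, 14, 16, 2, 8]
Visit 6 → queue [18, 15, 11, 13, 10, 5, 14, 16, 2, 8]
Visit 18 → queue [15, 11, 13, 10, 5, 14, 16, 2, 8]
Visit 15 → queue [11, 13, 10, 5, 14, 16, 2, 8]
Visit 11 → queue [13, 10, 5, 14, 16, 2, 8]
Visit 13 → queue [10, 5, 14, 16, 2, 8]
Visit 10 → queue [5, 14, 16, 2, 8]
Visit 5 → queue [14, 16, 2, 8]
Visit 14 → queue [16, 2, 8]
Visit 16 → queue [2, 8]
Visit 2 → queue [8]
Visit 8 → queue []

1, 7, 17, 4, 3, 9, 12, 6, 18, 15, 11, 13, 10, 5, 14, 16, 2, 8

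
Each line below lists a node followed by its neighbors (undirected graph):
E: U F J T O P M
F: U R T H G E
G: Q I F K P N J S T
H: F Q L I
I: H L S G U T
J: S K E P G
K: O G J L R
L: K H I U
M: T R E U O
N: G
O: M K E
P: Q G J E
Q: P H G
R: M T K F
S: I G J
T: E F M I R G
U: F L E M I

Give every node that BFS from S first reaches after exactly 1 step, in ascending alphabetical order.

G, I, J

Level 0: S
Level 1: G, I, J
Level 2: E, F, H, K, L, N, P, Q, T, U
Level 3: M, O, R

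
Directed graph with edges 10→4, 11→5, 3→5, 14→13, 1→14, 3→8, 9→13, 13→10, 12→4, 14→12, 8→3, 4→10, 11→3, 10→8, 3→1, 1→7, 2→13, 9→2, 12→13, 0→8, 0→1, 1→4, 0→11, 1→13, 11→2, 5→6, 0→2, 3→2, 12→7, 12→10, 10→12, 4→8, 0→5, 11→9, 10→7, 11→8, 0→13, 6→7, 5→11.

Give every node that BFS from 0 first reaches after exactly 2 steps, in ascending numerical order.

3, 4, 6, 7, 9, 10, 14

Level 0: 0
Level 1: 1, 2, 5, 8, 11, 13
Level 2: 3, 4, 6, 7, 9, 10, 14
Level 3: 12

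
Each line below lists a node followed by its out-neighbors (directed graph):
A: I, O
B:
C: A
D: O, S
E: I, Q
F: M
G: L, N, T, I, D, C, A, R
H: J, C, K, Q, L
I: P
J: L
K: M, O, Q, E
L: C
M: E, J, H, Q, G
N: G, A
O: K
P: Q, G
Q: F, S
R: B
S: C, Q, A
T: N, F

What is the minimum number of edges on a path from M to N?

Level 0: M
Level 1: E, G, H, J, Q
Level 2: A, C, D, F, I, K, L, N, R, S, T
Level 3: B, O, P
N first appears at level 2.

2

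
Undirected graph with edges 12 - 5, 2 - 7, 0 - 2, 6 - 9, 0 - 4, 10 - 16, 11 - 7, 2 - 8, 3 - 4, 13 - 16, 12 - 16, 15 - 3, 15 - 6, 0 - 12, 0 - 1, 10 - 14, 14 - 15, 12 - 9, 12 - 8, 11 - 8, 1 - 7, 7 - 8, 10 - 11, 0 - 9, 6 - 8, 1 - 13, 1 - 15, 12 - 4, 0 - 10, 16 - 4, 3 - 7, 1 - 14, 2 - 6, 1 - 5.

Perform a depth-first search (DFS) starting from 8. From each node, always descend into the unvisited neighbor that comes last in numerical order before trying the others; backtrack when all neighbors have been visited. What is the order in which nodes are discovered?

Visit 8
8 → 12
12 → 16
16 → 13
13 → 1
1 → 15
15 → 14
14 → 10
10 → 11
11 → 7
7 → 3
3 → 4
4 → 0
0 → 9
9 → 6
6 → 2
1 → 5

8, 12, 16, 13, 1, 15, 14, 10, 11, 7, 3, 4, 0, 9, 6, 2, 5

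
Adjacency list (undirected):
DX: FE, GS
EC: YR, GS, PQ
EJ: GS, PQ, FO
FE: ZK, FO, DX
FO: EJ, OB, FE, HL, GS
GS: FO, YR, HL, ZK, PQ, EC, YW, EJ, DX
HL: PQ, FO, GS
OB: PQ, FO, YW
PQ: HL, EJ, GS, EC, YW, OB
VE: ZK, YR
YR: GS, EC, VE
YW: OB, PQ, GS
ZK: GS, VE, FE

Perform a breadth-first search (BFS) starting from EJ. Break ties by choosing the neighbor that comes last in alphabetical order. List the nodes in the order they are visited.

Visit EJ; enqueue PQ, GS, FO → queue [PQ, GS, FO]
Visit PQ; enqueue YW, OB, HL, EC → queue [GS, FO, YW, OB, HL, EC]
Visit GS; enqueue ZK, YR, DX → queue [FO, YW, OB, HL, EC, ZK, YR, DX]
Visit FO; enqueue FE → queue [YW, OB, HL, EC, ZK, YR, DX, FE]
Visit YW → queue [OB, HL, EC, ZK, YR, DX, FE]
Visit OB → queue [HL, EC, ZK, YR, DX, FE]
Visit HL → queue [EC, ZK, YR, DX, FE]
Visit EC → queue [ZK, YR, DX, FE]
Visit ZK; enqueue VE → queue [YR, DX, FE, VE]
Visit YR → queue [DX, FE, VE]
Visit DX → queue [FE, VE]
Visit FE → queue [VE]
Visit VE → queue []

EJ PQ GS FO YW OB HL EC ZK YR DX FE VE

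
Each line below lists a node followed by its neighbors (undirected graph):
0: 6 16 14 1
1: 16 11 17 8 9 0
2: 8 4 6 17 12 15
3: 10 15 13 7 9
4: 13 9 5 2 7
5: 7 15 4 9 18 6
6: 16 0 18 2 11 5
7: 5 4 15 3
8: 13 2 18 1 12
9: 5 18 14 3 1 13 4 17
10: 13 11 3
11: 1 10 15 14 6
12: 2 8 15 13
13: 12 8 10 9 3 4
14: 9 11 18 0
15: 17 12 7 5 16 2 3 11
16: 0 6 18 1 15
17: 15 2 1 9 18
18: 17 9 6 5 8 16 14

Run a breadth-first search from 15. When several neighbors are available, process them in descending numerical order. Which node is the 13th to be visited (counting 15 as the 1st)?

6

Visit 15; enqueue 17, 16, 12, 11, 7, 5, 3, 2 → queue [17, 16, 12, 11, 7, 5, 3, 2]
Visit 17; enqueue 18, 9, 1 → queue [16, 12, 11, 7, 5, 3, 2, 18, 9, 1]
Visit 16; enqueue 6, 0 → queue [12, 11, 7, 5, 3, 2, 18, 9, 1, 6, 0]
Visit 12; enqueue 13, 8 → queue [11, 7, 5, 3, 2, 18, 9, 1, 6, 0, 13, 8]
Visit 11; enqueue 14, 10 → queue [7, 5, 3, 2, 18, 9, 1, 6, 0, 13, 8, 14, 10]
Visit 7; enqueue 4 → queue [5, 3, 2, 18, 9, 1, 6, 0, 13, 8, 14, 10, 4]
Visit 5 → queue [3, 2, 18, 9, 1, 6, 0, 13, 8, 14, 10, 4]
Visit 3 → queue [2, 18, 9, 1, 6, 0, 13, 8, 14, 10, 4]
Visit 2 → queue [18, 9, 1, 6, 0, 13, 8, 14, 10, 4]
Visit 18 → queue [9, 1, 6, 0, 13, 8, 14, 10, 4]
Visit 9 → queue [1, 6, 0, 13, 8, 14, 10, 4]
Visit 1 → queue [6, 0, 13, 8, 14, 10, 4]
Visit 6 → queue [0, 13, 8, 14, 10, 4]
Visit 0 → queue [13, 8, 14, 10, 4]
Visit 13 → queue [8, 14, 10, 4]
Visit 8 → queue [14, 10, 4]
Visit 14 → queue [10, 4]
Visit 10 → queue [4]
Visit 4 → queue []

Visit order: 15, 17, 16, 12, 11, 7, 5, 3, 2, 18, 9, 1, 6, 0, 13, 8, 14, 10, 4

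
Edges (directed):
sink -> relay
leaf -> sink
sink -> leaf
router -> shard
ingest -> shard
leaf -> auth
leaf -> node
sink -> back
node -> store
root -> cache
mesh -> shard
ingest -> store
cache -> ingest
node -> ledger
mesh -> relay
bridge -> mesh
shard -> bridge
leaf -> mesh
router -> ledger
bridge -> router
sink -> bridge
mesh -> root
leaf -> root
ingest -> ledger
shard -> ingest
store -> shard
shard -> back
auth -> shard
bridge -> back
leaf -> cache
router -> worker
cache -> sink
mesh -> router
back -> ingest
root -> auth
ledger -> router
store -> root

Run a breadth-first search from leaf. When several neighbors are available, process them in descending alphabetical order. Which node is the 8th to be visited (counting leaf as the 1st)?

relay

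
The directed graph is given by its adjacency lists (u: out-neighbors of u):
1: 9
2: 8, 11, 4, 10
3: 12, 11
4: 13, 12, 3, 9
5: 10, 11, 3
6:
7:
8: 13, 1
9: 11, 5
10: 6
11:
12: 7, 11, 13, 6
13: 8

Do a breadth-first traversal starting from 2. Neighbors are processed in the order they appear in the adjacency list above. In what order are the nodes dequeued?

Visit 2; enqueue 8, 11, 4, 10 → queue [8, 11, 4, 10]
Visit 8; enqueue 13, 1 → queue [11, 4, 10, 13, 1]
Visit 11 → queue [4, 10, 13, 1]
Visit 4; enqueue 12, 3, 9 → queue [10, 13, 1, 12, 3, 9]
Visit 10; enqueue 6 → queue [13, 1, 12, 3, 9, 6]
Visit 13 → queue [1, 12, 3, 9, 6]
Visit 1 → queue [12, 3, 9, 6]
Visit 12; enqueue 7 → queue [3, 9, 6, 7]
Visit 3 → queue [9, 6, 7]
Visit 9; enqueue 5 → queue [6, 7, 5]
Visit 6 → queue [7, 5]
Visit 7 → queue [5]
Visit 5 → queue []

2 -> 8 -> 11 -> 4 -> 10 -> 13 -> 1 -> 12 -> 3 -> 9 -> 6 -> 7 -> 5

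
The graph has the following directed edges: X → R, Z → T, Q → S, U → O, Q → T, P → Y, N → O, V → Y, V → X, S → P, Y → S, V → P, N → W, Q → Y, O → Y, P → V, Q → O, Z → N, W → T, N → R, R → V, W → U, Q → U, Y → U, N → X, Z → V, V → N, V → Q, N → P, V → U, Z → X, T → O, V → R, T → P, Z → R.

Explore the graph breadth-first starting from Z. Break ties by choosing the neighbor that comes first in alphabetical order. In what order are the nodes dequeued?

Z, N, R, T, V, X, O, P, W, Q, U, Y, S

Visit Z; enqueue N, R, T, V, X → queue [N, R, T, V, X]
Visit N; enqueue O, P, W → queue [R, T, V, X, O, P, W]
Visit R → queue [T, V, X, O, P, W]
Visit T → queue [V, X, O, P, W]
Visit V; enqueue Q, U, Y → queue [X, O, P, W, Q, U, Y]
Visit X → queue [O, P, W, Q, U, Y]
Visit O → queue [P, W, Q, U, Y]
Visit P → queue [W, Q, U, Y]
Visit W → queue [Q, U, Y]
Visit Q; enqueue S → queue [U, Y, S]
Visit U → queue [Y, S]
Visit Y → queue [S]
Visit S → queue []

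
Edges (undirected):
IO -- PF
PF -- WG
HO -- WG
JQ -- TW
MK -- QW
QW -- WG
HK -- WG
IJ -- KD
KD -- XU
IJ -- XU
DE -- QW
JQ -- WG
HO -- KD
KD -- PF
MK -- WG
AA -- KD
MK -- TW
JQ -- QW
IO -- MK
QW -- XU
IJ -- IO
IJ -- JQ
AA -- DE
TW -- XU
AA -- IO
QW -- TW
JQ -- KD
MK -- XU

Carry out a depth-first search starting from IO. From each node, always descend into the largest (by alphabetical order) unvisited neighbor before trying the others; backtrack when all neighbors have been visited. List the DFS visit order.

IO PF WG QW XU TW MK JQ KD IJ HO AA DE HK

Visit IO
IO → PF
PF → WG
WG → QW
QW → XU
XU → TW
TW → MK
TW → JQ
JQ → KD
KD → IJ
KD → HO
KD → AA
AA → DE
WG → HK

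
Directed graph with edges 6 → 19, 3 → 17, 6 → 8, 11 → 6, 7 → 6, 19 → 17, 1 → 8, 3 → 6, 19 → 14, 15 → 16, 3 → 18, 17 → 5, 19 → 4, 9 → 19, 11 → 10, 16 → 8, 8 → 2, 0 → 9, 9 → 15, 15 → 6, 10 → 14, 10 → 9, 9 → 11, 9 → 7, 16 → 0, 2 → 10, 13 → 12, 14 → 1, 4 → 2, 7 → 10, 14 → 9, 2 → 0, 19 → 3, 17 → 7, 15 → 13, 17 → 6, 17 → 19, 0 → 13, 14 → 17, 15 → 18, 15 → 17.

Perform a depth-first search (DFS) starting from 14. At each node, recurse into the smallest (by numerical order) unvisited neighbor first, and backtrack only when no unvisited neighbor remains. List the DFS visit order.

Visit 14
14 → 1
1 → 8
8 → 2
2 → 0
0 → 9
9 → 7
7 → 6
6 → 19
19 → 3
3 → 17
17 → 5
3 → 18
19 → 4
7 → 10
9 → 11
9 → 15
15 → 13
13 → 12
15 → 16

14, 1, 8, 2, 0, 9, 7, 6, 19, 3, 17, 5, 18, 4, 10, 11, 15, 13, 12, 16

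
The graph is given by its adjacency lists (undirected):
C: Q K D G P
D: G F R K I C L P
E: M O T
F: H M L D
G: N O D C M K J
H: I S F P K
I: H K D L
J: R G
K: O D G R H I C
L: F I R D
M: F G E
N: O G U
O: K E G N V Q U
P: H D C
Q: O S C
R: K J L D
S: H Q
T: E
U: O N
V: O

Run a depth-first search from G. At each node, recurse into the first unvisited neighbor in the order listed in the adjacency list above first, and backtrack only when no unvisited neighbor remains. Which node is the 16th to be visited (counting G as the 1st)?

Visit G
G → N
N → O
O → K
K → D
D → F
F → H
H → I
I → L
L → R
R → J
H → S
S → Q
Q → C
C → P
F → M
M → E
E → T
O → V
O → U

Visit order: G, N, O, K, D, F, H, I, L, R, J, S, Q, C, P, M, E, T, V, U

M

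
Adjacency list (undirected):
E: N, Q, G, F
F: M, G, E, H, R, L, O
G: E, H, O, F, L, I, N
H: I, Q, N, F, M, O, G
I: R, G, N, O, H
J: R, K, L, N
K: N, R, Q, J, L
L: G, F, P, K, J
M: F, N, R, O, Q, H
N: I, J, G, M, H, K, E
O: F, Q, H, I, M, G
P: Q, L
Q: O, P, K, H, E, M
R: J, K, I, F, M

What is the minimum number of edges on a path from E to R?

2

Level 0: E
Level 1: F, G, N, Q
Level 2: H, I, J, K, L, M, O, P, R
R first appears at level 2.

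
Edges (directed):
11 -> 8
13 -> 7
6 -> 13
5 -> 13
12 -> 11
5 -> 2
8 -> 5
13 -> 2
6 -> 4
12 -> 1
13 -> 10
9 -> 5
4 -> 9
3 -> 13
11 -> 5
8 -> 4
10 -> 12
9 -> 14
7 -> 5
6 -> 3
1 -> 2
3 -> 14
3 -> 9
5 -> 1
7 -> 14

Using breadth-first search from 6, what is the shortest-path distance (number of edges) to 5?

3

Level 0: 6
Level 1: 3, 4, 13
Level 2: 2, 7, 9, 10, 14
Level 3: 5, 12
Level 4: 1, 11
Level 5: 8
5 first appears at level 3.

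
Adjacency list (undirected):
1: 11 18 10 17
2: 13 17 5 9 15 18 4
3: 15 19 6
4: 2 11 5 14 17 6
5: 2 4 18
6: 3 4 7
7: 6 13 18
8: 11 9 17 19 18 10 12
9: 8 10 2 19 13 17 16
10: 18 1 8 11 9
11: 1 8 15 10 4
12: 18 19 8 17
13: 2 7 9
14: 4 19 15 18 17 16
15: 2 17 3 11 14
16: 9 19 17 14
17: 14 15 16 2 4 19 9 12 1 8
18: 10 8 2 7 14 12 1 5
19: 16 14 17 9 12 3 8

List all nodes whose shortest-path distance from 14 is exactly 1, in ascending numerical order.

4, 15, 16, 17, 18, 19

Level 0: 14
Level 1: 4, 15, 16, 17, 18, 19
Level 2: 1, 2, 3, 5, 6, 7, 8, 9, 10, 11, 12
Level 3: 13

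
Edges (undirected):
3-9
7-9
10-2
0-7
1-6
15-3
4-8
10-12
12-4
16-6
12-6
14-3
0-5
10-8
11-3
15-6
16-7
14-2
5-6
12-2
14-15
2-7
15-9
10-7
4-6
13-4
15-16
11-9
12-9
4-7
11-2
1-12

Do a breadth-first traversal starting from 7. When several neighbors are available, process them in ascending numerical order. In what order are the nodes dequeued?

7, 0, 2, 4, 9, 10, 16, 5, 11, 12, 14, 6, 8, 13, 3, 15, 1

Visit 7; enqueue 0, 2, 4, 9, 10, 16 → queue [0, 2, 4, 9, 10, 16]
Visit 0; enqueue 5 → queue [2, 4, 9, 10, 16, 5]
Visit 2; enqueue 11, 12, 14 → queue [4, 9, 10, 16, 5, 11, 12, 14]
Visit 4; enqueue 6, 8, 13 → queue [9, 10, 16, 5, 11, 12, 14, 6, 8, 13]
Visit 9; enqueue 3, 15 → queue [10, 16, 5, 11, 12, 14, 6, 8, 13, 3, 15]
Visit 10 → queue [16, 5, 11, 12, 14, 6, 8, 13, 3, 15]
Visit 16 → queue [5, 11, 12, 14, 6, 8, 13, 3, 15]
Visit 5 → queue [11, 12, 14, 6, 8, 13, 3, 15]
Visit 11 → queue [12, 14, 6, 8, 13, 3, 15]
Visit 12; enqueue 1 → queue [14, 6, 8, 13, 3, 15, 1]
Visit 14 → queue [6, 8, 13, 3, 15, 1]
Visit 6 → queue [8, 13, 3, 15, 1]
Visit 8 → queue [13, 3, 15, 1]
Visit 13 → queue [3, 15, 1]
Visit 3 → queue [15, 1]
Visit 15 → queue [1]
Visit 1 → queue []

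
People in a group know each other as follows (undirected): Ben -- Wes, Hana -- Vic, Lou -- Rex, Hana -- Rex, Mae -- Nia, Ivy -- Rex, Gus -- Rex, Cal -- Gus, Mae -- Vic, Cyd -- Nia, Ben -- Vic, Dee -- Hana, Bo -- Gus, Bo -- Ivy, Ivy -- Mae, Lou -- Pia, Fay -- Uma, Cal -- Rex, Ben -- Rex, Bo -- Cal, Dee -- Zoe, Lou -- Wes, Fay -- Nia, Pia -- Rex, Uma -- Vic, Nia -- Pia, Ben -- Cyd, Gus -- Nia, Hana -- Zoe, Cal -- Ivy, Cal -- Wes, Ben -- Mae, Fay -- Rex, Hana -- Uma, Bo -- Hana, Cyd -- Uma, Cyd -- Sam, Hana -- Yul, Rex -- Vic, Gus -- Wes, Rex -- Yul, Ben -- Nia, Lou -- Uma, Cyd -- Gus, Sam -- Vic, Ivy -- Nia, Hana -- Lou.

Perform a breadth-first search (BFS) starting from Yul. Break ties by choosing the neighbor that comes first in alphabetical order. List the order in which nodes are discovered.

Visit Yul; enqueue Hana, Rex → queue [Hana, Rex]
Visit Hana; enqueue Bo, Dee, Lou, Uma, Vic, Zoe → queue [Rex, Bo, Dee, Lou, Uma, Vic, Zoe]
Visit Rex; enqueue Ben, Cal, Fay, Gus, Ivy, Pia → queue [Bo, Dee, Lou, Uma, Vic, Zoe, Ben, Cal, Fay, Gus, Ivy, Pia]
Visit Bo → queue [Dee, Lou, Uma, Vic, Zoe, Ben, Cal, Fay, Gus, Ivy, Pia]
Visit Dee → queue [Lou, Uma, Vic, Zoe, Ben, Cal, Fay, Gus, Ivy, Pia]
Visit Lou; enqueue Wes → queue [Uma, Vic, Zoe, Ben, Cal, Fay, Gus, Ivy, Pia, Wes]
Visit Uma; enqueue Cyd → queue [Vic, Zoe, Ben, Cal, Fay, Gus, Ivy, Pia, Wes, Cyd]
Visit Vic; enqueue Mae, Sam → queue [Zoe, Ben, Cal, Fay, Gus, Ivy, Pia, Wes, Cyd, Mae, Sam]
Visit Zoe → queue [Ben, Cal, Fay, Gus, Ivy, Pia, Wes, Cyd, Mae, Sam]
Visit Ben; enqueue Nia → queue [Cal, Fay, Gus, Ivy, Pia, Wes, Cyd, Mae, Sam, Nia]
Visit Cal → queue [Fay, Gus, Ivy, Pia, Wes, Cyd, Mae, Sam, Nia]
Visit Fay → queue [Gus, Ivy, Pia, Wes, Cyd, Mae, Sam, Nia]
Visit Gus → queue [Ivy, Pia, Wes, Cyd, Mae, Sam, Nia]
Visit Ivy → queue [Pia, Wes, Cyd, Mae, Sam, Nia]
Visit Pia → queue [Wes, Cyd, Mae, Sam, Nia]
Visit Wes → queue [Cyd, Mae, Sam, Nia]
Visit Cyd → queue [Mae, Sam, Nia]
Visit Mae → queue [Sam, Nia]
Visit Sam → queue [Nia]
Visit Nia → queue []

Yul Hana Rex Bo Dee Lou Uma Vic Zoe Ben Cal Fay Gus Ivy Pia Wes Cyd Mae Sam Nia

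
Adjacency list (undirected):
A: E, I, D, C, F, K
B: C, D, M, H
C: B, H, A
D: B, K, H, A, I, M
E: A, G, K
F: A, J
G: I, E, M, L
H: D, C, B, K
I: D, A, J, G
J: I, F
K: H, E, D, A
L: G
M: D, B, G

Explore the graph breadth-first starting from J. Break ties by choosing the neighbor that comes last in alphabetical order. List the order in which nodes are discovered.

J I F G D A M L E K H B C

Visit J; enqueue I, F → queue [I, F]
Visit I; enqueue G, D, A → queue [F, G, D, A]
Visit F → queue [G, D, A]
Visit G; enqueue M, L, E → queue [D, A, M, L, E]
Visit D; enqueue K, H, B → queue [A, M, L, E, K, H, B]
Visit A; enqueue C → queue [M, L, E, K, H, B, C]
Visit M → queue [L, E, K, H, B, C]
Visit L → queue [E, K, H, B, C]
Visit E → queue [K, H, B, C]
Visit K → queue [H, B, C]
Visit H → queue [B, C]
Visit B → queue [C]
Visit C → queue []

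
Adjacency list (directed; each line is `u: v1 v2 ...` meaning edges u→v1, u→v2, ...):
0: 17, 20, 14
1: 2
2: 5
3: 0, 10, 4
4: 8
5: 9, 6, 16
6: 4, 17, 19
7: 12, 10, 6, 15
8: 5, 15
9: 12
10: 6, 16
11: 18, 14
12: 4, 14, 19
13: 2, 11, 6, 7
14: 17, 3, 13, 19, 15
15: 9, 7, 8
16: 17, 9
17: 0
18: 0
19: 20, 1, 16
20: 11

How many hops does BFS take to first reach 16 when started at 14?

Level 0: 14
Level 1: 3, 13, 15, 17, 19
Level 2: 0, 1, 2, 4, 6, 7, 8, 9, 10, 11, 16, 20
Level 3: 5, 12, 18
16 first appears at level 2.

2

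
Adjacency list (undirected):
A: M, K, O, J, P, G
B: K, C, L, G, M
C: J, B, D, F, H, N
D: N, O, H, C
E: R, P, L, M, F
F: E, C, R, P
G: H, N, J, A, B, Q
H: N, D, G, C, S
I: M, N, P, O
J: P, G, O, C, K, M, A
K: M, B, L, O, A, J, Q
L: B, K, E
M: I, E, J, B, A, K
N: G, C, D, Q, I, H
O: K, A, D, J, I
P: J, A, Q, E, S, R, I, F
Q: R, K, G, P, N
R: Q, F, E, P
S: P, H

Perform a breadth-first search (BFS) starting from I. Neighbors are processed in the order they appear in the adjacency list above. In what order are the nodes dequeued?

I M N P O E J B A K G C D Q H S R F L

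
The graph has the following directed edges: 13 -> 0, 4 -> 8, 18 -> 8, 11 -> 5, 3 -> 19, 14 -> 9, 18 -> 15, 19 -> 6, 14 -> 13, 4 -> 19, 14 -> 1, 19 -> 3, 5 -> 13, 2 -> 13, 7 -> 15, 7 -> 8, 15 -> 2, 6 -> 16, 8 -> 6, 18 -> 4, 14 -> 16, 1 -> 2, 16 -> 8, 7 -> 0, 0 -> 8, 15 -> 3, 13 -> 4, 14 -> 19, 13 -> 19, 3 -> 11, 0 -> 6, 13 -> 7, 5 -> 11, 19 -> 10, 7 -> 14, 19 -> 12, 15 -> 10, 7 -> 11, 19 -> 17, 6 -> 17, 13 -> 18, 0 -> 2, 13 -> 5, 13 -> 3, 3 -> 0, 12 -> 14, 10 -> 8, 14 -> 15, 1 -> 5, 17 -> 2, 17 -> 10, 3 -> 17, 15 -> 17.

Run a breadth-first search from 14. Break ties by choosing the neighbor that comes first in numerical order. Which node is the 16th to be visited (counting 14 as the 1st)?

17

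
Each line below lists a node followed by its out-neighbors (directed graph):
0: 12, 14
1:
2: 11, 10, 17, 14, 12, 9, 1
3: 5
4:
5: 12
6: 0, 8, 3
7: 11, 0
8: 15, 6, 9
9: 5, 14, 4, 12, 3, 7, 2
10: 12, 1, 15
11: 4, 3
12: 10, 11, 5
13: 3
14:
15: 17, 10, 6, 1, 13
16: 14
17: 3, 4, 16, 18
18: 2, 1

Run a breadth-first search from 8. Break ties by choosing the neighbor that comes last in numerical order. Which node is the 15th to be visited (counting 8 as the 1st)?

2

Visit 8; enqueue 15, 9, 6 → queue [15, 9, 6]
Visit 15; enqueue 17, 13, 10, 1 → queue [9, 6, 17, 13, 10, 1]
Visit 9; enqueue 14, 12, 7, 5, 4, 3, 2 → queue [6, 17, 13, 10, 1, 14, 12, 7, 5, 4, 3, 2]
Visit 6; enqueue 0 → queue [17, 13, 10, 1, 14, 12, 7, 5, 4, 3, 2, 0]
Visit 17; enqueue 18, 16 → queue [13, 10, 1, 14, 12, 7, 5, 4, 3, 2, 0, 18, 16]
Visit 13 → queue [10, 1, 14, 12, 7, 5, 4, 3, 2, 0, 18, 16]
Visit 10 → queue [1, 14, 12, 7, 5, 4, 3, 2, 0, 18, 16]
Visit 1 → queue [14, 12, 7, 5, 4, 3, 2, 0, 18, 16]
Visit 14 → queue [12, 7, 5, 4, 3, 2, 0, 18, 16]
Visit 12; enqueue 11 → queue [7, 5, 4, 3, 2, 0, 18, 16, 11]
Visit 7 → queue [5, 4, 3, 2, 0, 18, 16, 11]
Visit 5 → queue [4, 3, 2, 0, 18, 16, 11]
Visit 4 → queue [3, 2, 0, 18, 16, 11]
Visit 3 → queue [2, 0, 18, 16, 11]
Visit 2 → queue [0, 18, 16, 11]
Visit 0 → queue [18, 16, 11]
Visit 18 → queue [16, 11]
Visit 16 → queue [11]
Visit 11 → queue []

Visit order: 8, 15, 9, 6, 17, 13, 10, 1, 14, 12, 7, 5, 4, 3, 2, 0, 18, 16, 11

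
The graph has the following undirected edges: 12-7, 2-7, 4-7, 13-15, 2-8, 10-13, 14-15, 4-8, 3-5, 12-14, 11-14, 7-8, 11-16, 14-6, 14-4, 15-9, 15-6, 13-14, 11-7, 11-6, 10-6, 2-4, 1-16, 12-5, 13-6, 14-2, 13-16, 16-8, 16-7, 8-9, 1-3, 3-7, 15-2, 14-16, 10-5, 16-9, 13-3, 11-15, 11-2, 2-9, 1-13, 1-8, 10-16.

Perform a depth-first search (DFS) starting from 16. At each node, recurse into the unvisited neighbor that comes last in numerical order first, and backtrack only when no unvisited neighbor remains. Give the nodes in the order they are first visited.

Visit 16
16 → 14
14 → 15
15 → 13
13 → 10
10 → 6
6 → 11
11 → 7
7 → 12
12 → 5
5 → 3
3 → 1
1 → 8
8 → 9
9 → 2
2 → 4

16, 14, 15, 13, 10, 6, 11, 7, 12, 5, 3, 1, 8, 9, 2, 4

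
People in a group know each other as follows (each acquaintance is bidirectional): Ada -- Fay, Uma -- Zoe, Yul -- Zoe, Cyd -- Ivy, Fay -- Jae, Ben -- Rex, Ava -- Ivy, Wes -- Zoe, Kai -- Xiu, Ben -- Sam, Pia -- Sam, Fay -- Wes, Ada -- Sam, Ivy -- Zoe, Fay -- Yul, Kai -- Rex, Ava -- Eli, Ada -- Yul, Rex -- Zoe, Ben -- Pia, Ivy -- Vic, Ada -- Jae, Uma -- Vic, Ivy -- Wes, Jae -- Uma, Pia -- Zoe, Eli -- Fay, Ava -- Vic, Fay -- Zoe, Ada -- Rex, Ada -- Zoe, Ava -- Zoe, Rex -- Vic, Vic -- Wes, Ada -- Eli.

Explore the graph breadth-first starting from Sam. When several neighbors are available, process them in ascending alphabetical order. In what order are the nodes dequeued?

Sam → Ada → Ben → Pia → Eli → Fay → Jae → Rex → Yul → Zoe → Ava → Wes → Uma → Kai → Vic → Ivy → Xiu → Cyd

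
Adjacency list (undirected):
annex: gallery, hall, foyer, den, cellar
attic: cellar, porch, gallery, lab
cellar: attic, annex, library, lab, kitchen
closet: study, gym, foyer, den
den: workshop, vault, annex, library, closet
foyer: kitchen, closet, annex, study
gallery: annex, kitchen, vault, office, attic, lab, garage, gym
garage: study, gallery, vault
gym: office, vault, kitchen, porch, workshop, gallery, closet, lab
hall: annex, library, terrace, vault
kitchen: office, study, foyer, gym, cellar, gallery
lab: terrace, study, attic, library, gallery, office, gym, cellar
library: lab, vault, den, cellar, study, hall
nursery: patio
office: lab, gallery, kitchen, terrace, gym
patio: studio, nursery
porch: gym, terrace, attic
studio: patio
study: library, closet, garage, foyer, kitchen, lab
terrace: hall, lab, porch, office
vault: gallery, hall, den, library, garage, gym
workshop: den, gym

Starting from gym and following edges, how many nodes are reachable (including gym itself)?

19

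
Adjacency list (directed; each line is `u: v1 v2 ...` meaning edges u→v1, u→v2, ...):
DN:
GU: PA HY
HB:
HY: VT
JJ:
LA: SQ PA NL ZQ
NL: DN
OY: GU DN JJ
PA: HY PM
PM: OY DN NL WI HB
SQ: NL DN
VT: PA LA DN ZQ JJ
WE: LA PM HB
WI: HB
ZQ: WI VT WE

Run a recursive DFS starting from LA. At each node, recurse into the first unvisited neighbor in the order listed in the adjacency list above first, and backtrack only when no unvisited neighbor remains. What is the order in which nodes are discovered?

LA → SQ → NL → DN → PA → HY → VT → ZQ → WI → HB → WE → PM → OY → GU → JJ

Visit LA
LA → SQ
SQ → NL
NL → DN
LA → PA
PA → HY
HY → VT
VT → ZQ
ZQ → WI
WI → HB
ZQ → WE
WE → PM
PM → OY
OY → GU
OY → JJ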